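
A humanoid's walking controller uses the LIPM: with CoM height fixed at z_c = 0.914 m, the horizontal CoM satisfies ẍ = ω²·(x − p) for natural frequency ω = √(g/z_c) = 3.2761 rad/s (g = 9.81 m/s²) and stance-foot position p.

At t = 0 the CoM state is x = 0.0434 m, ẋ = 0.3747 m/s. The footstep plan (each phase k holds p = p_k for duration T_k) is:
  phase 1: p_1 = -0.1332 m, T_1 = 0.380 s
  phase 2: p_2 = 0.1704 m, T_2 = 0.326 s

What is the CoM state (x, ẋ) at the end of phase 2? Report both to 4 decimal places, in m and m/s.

x = 1.1496, ẋ = 3.5297

phase 1: p=-0.1332, T=0.380, ωT=1.244918, cosh=1.880307, sinh=1.592343; start (x,ẋ)=(0.043400, 0.374700) → end (x,ẋ)=(0.380985, 1.625816)
phase 2: p=0.1704, T=0.326, ωT=1.068009, cosh=1.626636, sinh=1.282944; start (x,ẋ)=(0.380985, 1.625816) → end (x,ẋ)=(1.149625, 3.529708)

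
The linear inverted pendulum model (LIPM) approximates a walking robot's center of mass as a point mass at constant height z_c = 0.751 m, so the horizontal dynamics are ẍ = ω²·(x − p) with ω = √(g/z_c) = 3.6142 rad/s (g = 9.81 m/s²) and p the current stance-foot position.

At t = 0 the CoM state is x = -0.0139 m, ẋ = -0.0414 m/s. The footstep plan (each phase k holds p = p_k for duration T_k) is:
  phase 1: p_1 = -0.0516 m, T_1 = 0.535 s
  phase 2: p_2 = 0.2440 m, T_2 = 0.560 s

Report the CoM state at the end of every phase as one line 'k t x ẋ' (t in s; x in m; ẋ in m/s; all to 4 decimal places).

1 0.5350 0.0427 0.3151
2 1.0950 -0.2069 -1.4920

phase 1: p=-0.0516, T=0.535, ωT=1.933597, cosh=3.529482, sinh=3.384855; start (x,ẋ)=(-0.013900, -0.041400) → end (x,ẋ)=(0.042689, 0.315084)
phase 2: p=0.2440, T=0.560, ωT=2.023952, cosh=3.850154, sinh=3.718022; start (x,ẋ)=(0.042689, 0.315084) → end (x,ẋ)=(-0.206945, -1.492035)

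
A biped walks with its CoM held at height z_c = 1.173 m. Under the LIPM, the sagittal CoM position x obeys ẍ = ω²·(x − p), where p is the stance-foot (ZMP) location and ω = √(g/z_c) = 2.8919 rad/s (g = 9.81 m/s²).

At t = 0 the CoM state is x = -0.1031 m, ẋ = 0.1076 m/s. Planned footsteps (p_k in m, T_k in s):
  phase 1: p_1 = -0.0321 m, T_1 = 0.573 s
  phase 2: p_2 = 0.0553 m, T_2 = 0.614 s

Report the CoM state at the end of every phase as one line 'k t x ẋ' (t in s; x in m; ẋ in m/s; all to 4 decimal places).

1 0.5730 -0.1310 -0.2264
2 1.1870 -0.7350 -2.2324

phase 1: p=-0.0321, T=0.573, ωT=1.657059, cosh=2.717282, sinh=2.526583; start (x,ẋ)=(-0.103100, 0.107600) → end (x,ẋ)=(-0.131020, -0.226391)
phase 2: p=0.0553, T=0.614, ωT=1.775627, cosh=3.036678, sinh=2.867301; start (x,ẋ)=(-0.131020, -0.226391) → end (x,ẋ)=(-0.734957, -2.232428)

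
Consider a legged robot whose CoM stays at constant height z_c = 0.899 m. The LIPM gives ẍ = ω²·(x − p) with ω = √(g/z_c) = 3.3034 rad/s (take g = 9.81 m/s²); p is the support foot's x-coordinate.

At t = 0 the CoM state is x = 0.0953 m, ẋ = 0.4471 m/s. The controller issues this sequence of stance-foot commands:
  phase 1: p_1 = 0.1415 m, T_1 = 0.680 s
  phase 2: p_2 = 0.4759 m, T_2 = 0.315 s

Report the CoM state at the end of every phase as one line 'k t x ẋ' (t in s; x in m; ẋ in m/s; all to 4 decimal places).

1 0.6800 0.5532 1.4236
2 0.9950 1.1329 2.5828

phase 1: p=0.1415, T=0.680, ωT=2.246312, cosh=4.779299, sinh=4.673510; start (x,ẋ)=(0.095300, 0.447100) → end (x,ẋ)=(0.553235, 1.423567)
phase 2: p=0.4759, T=0.315, ωT=1.040571, cosh=1.592043, sinh=1.238790; start (x,ẋ)=(0.553235, 1.423567) → end (x,ẋ)=(1.132864, 2.582850)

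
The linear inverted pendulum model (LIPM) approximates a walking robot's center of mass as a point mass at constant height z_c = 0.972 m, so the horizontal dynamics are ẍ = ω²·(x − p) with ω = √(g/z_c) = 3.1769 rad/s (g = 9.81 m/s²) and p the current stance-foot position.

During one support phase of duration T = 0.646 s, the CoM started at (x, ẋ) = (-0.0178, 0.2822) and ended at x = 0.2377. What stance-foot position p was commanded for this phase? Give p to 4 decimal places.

ωT = 3.1769·0.646 = 2.052277; cosh(ωT) = 3.957027, sinh(ωT) = 3.828585
x(T) = p + (x₀−p)·cosh(ωT) + (ẋ₀/ω)·sinh(ωT) ⇒ p·(1 − cosh) = x(T) − x₀·cosh − (ẋ₀/ω)·sinh
numerator   = 0.2377 − (-0.0178)·3.957027 − (0.2822/3.1769)·3.828585 = -0.031953
denominator = 1 − 3.957027 = -2.957027
p = -0.031953 / -2.957027 = 0.0108

p = 0.0108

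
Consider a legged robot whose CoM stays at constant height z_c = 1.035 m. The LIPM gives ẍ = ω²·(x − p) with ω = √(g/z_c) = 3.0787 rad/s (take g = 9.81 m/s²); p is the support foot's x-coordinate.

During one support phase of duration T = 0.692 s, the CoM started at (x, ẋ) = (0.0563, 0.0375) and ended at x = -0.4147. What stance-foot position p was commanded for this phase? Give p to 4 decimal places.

p = 0.2159

ωT = 3.0787·0.692 = 2.130460; cosh(ωT) = 4.268762, sinh(ωT) = 4.149980
x(T) = p + (x₀−p)·cosh(ωT) + (ẋ₀/ω)·sinh(ωT) ⇒ p·(1 − cosh) = x(T) − x₀·cosh − (ẋ₀/ω)·sinh
numerator   = -0.4147 − (0.0563)·4.268762 − (0.0375/3.0787)·4.149980 = -0.705580
denominator = 1 − 4.268762 = -3.268762
p = -0.705580 / -3.268762 = 0.2159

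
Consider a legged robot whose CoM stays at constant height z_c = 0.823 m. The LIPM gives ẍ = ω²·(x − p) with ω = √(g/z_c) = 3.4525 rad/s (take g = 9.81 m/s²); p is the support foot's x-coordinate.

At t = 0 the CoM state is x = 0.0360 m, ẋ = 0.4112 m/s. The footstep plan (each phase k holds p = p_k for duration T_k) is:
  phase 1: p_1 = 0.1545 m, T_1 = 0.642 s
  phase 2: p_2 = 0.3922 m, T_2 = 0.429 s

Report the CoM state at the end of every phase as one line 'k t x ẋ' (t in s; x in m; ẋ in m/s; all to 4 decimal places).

phase 1: p=0.1545, T=0.642, ωT=2.216505, cosh=4.642098, sinh=4.533109; start (x,ẋ)=(0.036000, 0.411200) → end (x,ẋ)=(0.144314, 0.054240)
phase 2: p=0.3922, T=0.429, ωT=1.481123, cosh=2.312631, sinh=2.085249; start (x,ẋ)=(0.144314, 0.054240) → end (x,ẋ)=(-0.148309, -1.659174)

1 0.6420 0.1443 0.0542
2 1.0710 -0.1483 -1.6592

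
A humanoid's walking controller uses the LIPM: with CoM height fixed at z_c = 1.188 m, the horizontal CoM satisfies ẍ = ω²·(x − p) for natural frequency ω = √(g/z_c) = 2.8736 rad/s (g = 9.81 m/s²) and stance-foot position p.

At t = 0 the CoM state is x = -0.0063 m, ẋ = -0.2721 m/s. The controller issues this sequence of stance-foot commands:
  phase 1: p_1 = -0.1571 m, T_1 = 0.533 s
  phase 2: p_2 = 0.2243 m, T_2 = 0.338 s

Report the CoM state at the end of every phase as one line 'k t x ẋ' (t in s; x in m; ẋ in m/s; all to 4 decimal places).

1 0.5330 -0.0008 0.2967
2 0.8710 0.0012 -0.2838

phase 1: p=-0.1571, T=0.533, ωT=1.531629, cosh=2.420944, sinh=2.204761; start (x,ẋ)=(-0.006300, -0.272100) → end (x,ẋ)=(-0.000790, 0.296670)
phase 2: p=0.2243, T=0.338, ωT=0.971277, cosh=1.509957, sinh=1.131358; start (x,ẋ)=(-0.000790, 0.296670) → end (x,ẋ)=(0.001226, -0.283823)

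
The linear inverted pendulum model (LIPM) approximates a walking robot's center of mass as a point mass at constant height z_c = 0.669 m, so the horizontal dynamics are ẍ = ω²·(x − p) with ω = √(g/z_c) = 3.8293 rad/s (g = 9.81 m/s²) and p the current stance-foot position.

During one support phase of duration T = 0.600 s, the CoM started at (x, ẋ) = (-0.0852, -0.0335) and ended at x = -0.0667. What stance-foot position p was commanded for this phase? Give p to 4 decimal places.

p = -0.1005

ωT = 3.8293·0.600 = 2.297580; cosh(ωT) = 5.025288, sinh(ωT) = 4.924786
x(T) = p + (x₀−p)·cosh(ωT) + (ẋ₀/ω)·sinh(ωT) ⇒ p·(1 − cosh) = x(T) − x₀·cosh − (ẋ₀/ω)·sinh
numerator   = -0.0667 − (-0.0852)·5.025288 − (-0.0335/3.8293)·4.924786 = 0.404538
denominator = 1 − 5.025288 = -4.025288
p = 0.404538 / -4.025288 = -0.1005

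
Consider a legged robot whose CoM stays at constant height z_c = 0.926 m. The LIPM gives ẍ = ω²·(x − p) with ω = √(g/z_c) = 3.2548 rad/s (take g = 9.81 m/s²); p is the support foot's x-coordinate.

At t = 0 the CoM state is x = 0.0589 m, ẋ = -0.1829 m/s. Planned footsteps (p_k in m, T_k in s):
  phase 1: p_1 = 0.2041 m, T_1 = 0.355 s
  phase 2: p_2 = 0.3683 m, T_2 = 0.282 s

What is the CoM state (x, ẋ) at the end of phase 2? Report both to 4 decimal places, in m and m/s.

phase 1: p=0.2041, T=0.355, ωT=1.155454, cosh=1.745190, sinh=1.430275; start (x,ẋ)=(0.058900, -0.182900) → end (x,ẋ)=(-0.129674, -0.995139)
phase 2: p=0.3683, T=0.282, ωT=0.917854, cosh=1.451643, sinh=1.052267; start (x,ẋ)=(-0.129674, -0.995139) → end (x,ẋ)=(-0.676306, -3.150108)

x = -0.6763, ẋ = -3.1501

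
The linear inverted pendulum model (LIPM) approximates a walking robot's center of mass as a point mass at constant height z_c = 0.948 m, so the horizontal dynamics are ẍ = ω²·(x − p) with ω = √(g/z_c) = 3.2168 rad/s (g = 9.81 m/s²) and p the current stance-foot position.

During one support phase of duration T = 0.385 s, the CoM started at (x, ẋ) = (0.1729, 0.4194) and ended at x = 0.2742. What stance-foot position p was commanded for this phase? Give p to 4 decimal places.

p = 0.2933

ωT = 3.2168·0.385 = 1.238468; cosh(ωT) = 1.870076, sinh(ωT) = 1.580248
x(T) = p + (x₀−p)·cosh(ωT) + (ẋ₀/ω)·sinh(ωT) ⇒ p·(1 − cosh) = x(T) − x₀·cosh − (ẋ₀/ω)·sinh
numerator   = 0.2742 − (0.1729)·1.870076 − (0.4194/3.2168)·1.580248 = -0.255166
denominator = 1 − 1.870076 = -0.870076
p = -0.255166 / -0.870076 = 0.2933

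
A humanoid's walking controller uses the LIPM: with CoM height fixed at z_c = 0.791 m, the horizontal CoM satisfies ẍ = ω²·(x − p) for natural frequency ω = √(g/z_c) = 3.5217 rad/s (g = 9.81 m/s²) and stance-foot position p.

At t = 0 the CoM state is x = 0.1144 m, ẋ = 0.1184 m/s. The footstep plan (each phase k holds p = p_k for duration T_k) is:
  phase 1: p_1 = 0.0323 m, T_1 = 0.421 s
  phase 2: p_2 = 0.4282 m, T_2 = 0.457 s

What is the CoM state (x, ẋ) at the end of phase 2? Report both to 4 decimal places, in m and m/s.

phase 1: p=0.0323, T=0.421, ωT=1.482636, cosh=2.315789, sinh=2.088750; start (x,ẋ)=(0.114400, 0.118400) → end (x,ẋ)=(0.292650, 0.878113)
phase 2: p=0.4282, T=0.457, ωT=1.609417, cosh=2.599950, sinh=2.399945; start (x,ẋ)=(0.292650, 0.878113) → end (x,ẋ)=(0.674189, 1.137399)

x = 0.6742, ẋ = 1.1374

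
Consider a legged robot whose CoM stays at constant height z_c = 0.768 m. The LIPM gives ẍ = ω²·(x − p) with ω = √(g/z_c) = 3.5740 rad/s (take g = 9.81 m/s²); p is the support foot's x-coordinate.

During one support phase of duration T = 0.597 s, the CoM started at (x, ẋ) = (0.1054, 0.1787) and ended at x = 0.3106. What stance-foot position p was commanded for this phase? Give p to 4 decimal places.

ωT = 3.5740·0.597 = 2.133678; cosh(ωT) = 4.282137, sinh(ωT) = 4.163736
x(T) = p + (x₀−p)·cosh(ωT) + (ẋ₀/ω)·sinh(ωT) ⇒ p·(1 − cosh) = x(T) − x₀·cosh − (ẋ₀/ω)·sinh
numerator   = 0.3106 − (0.1054)·4.282137 − (0.1787/3.5740)·4.163736 = -0.348924
denominator = 1 − 4.282137 = -3.282137
p = -0.348924 / -3.282137 = 0.1063

p = 0.1063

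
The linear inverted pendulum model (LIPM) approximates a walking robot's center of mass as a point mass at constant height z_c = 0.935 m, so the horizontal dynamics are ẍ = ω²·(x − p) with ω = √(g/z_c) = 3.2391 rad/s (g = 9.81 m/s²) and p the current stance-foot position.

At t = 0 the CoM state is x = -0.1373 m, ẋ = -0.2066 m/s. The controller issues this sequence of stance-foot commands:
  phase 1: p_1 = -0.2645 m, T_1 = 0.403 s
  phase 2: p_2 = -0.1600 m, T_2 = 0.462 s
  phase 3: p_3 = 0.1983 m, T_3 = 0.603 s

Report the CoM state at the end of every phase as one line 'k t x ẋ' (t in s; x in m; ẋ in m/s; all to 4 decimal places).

1 0.4030 -0.1216 0.2950
2 0.8650 0.1231 0.9554
3 1.4680 0.9469 2.5949

phase 1: p=-0.2645, T=0.403, ωT=1.305357, cosh=1.980041, sinh=1.708966; start (x,ẋ)=(-0.137300, -0.206600) → end (x,ẋ)=(-0.121642, 0.295040)
phase 2: p=-0.1600, T=0.462, ωT=1.496464, cosh=2.344896, sinh=2.120975; start (x,ẋ)=(-0.121642, 0.295040) → end (x,ẋ)=(0.123139, 0.955361)
phase 3: p=0.1983, T=0.603, ωT=1.953177, cosh=3.596439, sinh=3.454616; start (x,ẋ)=(0.123139, 0.955361) → end (x,ẋ)=(0.946915, 2.594858)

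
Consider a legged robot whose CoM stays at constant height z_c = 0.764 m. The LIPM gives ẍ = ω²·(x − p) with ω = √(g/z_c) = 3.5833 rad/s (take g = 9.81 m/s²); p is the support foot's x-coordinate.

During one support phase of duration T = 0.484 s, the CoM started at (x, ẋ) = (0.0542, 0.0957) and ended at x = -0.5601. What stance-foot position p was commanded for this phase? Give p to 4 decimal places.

ωT = 3.5833·0.484 = 1.734317; cosh(ωT) = 2.920790, sinh(ωT) = 2.744269
x(T) = p + (x₀−p)·cosh(ωT) + (ẋ₀/ω)·sinh(ωT) ⇒ p·(1 − cosh) = x(T) − x₀·cosh − (ẋ₀/ω)·sinh
numerator   = -0.5601 − (0.0542)·2.920790 − (0.0957/3.5833)·2.744269 = -0.791699
denominator = 1 − 2.920790 = -1.920790
p = -0.791699 / -1.920790 = 0.4122

p = 0.4122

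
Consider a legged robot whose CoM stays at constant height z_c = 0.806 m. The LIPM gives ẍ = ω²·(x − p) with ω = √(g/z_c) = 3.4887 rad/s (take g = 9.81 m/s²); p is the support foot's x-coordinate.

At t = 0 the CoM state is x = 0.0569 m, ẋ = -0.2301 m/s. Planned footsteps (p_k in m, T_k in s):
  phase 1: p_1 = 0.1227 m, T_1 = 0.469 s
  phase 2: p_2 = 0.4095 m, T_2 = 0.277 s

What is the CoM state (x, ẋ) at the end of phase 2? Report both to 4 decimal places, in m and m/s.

x = -0.9112, ẋ = -4.2269

phase 1: p=0.1227, T=0.469, ωT=1.636200, cosh=2.665169, sinh=2.470450; start (x,ẋ)=(0.056900, -0.230100) → end (x,ẋ)=(-0.215609, -1.180363)
phase 2: p=0.4095, T=0.277, ωT=0.966370, cosh=1.504424, sinh=1.123962; start (x,ẋ)=(-0.215609, -1.180363) → end (x,ẋ)=(-0.911208, -4.226921)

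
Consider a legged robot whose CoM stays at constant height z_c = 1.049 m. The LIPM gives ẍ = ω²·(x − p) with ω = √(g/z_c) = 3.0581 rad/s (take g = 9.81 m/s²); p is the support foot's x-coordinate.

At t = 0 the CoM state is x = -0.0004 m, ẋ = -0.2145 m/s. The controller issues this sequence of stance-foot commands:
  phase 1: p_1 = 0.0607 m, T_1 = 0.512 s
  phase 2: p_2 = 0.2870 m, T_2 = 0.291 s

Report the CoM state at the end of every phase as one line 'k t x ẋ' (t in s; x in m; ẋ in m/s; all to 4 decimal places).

1 0.5120 -0.2524 -0.9634
2 0.8030 -0.7993 -3.0403

phase 1: p=0.0607, T=0.512, ωT=1.565747, cosh=2.497591, sinh=2.288659; start (x,ẋ)=(-0.000400, -0.214500) → end (x,ẋ)=(-0.252433, -0.963369)
phase 2: p=0.2870, T=0.291, ωT=0.889907, cosh=1.422799, sinh=1.012105; start (x,ẋ)=(-0.252433, -0.963369) → end (x,ẋ)=(-0.799340, -3.040289)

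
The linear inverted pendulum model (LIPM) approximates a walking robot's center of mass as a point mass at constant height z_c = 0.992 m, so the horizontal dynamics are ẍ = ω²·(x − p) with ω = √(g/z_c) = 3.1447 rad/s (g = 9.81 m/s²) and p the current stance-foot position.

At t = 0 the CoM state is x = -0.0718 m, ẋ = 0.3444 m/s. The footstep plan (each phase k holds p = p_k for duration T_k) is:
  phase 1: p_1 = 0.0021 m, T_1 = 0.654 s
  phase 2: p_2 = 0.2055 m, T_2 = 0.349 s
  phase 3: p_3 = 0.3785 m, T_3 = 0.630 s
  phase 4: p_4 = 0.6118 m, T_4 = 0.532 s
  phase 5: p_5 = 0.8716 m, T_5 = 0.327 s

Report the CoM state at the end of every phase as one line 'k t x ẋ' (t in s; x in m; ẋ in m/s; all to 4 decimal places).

1 0.6540 0.1296 0.4748
2 1.0030 0.2802 0.4730
3 1.6330 0.5502 0.6479
4 2.1650 0.9715 1.2892
5 2.4920 1.5291 2.4161

phase 1: p=0.0021, T=0.654, ωT=2.056634, cosh=3.973743, sinh=3.845860; start (x,ẋ)=(-0.071800, 0.344400) → end (x,ẋ)=(0.129630, 0.474805)
phase 2: p=0.2055, T=0.349, ωT=1.097500, cosh=1.665185, sinh=1.331481; start (x,ẋ)=(0.129630, 0.474805) → end (x,ẋ)=(0.280197, 0.472961)
phase 3: p=0.3785, T=0.630, ωT=1.981161, cosh=3.694533, sinh=3.556624; start (x,ẋ)=(0.280197, 0.472961) → end (x,ẋ)=(0.550229, 0.647895)
phase 4: p=0.6118, T=0.532, ωT=1.672980, cosh=2.757855, sinh=2.570168; start (x,ẋ)=(0.550229, 0.647895) → end (x,ẋ)=(0.971522, 1.289160)
phase 5: p=0.8716, T=0.327, ωT=1.028317, cosh=1.576982, sinh=1.219373; start (x,ẋ)=(0.971522, 1.289160) → end (x,ẋ)=(1.529054, 2.416140)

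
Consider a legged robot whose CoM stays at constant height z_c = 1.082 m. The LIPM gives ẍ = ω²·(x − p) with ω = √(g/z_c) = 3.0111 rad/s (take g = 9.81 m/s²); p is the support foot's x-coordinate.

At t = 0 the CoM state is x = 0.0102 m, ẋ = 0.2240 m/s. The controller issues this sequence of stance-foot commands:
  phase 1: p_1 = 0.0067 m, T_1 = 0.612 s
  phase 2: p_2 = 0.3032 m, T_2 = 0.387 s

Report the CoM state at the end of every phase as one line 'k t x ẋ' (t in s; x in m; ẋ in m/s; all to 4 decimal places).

1 0.6120 0.2470 0.7574
2 0.9990 0.5684 1.0875

phase 1: p=0.0067, T=0.612, ωT=1.842793, cosh=3.236262, sinh=3.077888; start (x,ẋ)=(0.010200, 0.224000) → end (x,ẋ)=(0.246995, 0.757360)
phase 2: p=0.3032, T=0.387, ωT=1.165296, cosh=1.759351, sinh=1.447520; start (x,ẋ)=(0.246995, 0.757360) → end (x,ẋ)=(0.568401, 1.087487)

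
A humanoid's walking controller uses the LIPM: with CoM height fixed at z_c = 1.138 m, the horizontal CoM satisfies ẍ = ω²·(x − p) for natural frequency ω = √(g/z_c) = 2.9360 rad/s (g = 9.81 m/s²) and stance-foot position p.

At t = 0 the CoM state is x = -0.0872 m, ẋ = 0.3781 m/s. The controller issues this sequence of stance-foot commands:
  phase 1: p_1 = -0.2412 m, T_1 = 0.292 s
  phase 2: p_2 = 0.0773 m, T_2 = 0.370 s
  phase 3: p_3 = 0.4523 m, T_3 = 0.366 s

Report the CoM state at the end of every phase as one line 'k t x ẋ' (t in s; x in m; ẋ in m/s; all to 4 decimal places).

1 0.2920 0.0974 0.9627
2 0.6620 0.5409 1.6662
3 1.0280 1.3314 3.0610

phase 1: p=-0.2412, T=0.292, ωT=0.857312, cosh=1.390559, sinh=0.966258; start (x,ẋ)=(-0.087200, 0.378100) → end (x,ẋ)=(0.097381, 0.962658)
phase 2: p=0.0773, T=0.370, ωT=1.086320, cosh=1.650402, sinh=1.312946; start (x,ẋ)=(0.097381, 0.962658) → end (x,ẋ)=(0.540932, 1.666183)
phase 3: p=0.4523, T=0.366, ωT=1.074576, cosh=1.635097, sinh=1.293654; start (x,ẋ)=(0.540932, 1.666183) → end (x,ẋ)=(1.331373, 3.061012)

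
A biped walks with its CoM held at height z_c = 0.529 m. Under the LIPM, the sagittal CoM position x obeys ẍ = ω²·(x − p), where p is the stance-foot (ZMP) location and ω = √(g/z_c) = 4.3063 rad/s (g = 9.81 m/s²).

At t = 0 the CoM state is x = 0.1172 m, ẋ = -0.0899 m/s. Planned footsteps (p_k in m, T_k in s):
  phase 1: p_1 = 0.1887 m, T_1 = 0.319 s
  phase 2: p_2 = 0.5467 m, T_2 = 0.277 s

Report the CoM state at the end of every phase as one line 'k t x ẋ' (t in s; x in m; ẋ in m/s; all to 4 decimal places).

phase 1: p=0.1887, T=0.319, ωT=1.373710, cosh=2.101571, sinh=1.848405; start (x,ẋ)=(0.117200, -0.089900) → end (x,ẋ)=(-0.000150, -0.758056)
phase 2: p=0.5467, T=0.277, ωT=1.192845, cosh=1.799902, sinh=1.496545; start (x,ẋ)=(-0.000150, -0.758056) → end (x,ẋ)=(-0.701020, -4.888643)

1 0.3190 -0.0002 -0.7581
2 0.5960 -0.7010 -4.8886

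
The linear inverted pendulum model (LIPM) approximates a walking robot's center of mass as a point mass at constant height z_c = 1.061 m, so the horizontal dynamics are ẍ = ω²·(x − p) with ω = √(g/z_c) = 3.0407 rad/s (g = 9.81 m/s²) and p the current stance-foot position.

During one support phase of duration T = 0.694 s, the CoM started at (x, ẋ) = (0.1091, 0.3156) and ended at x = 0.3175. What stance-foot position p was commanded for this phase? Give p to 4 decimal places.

p = 0.1761

ωT = 3.0407·0.694 = 2.110246; cosh(ωT) = 4.185739, sinh(ωT) = 4.064530
x(T) = p + (x₀−p)·cosh(ωT) + (ẋ₀/ω)·sinh(ωT) ⇒ p·(1 − cosh) = x(T) − x₀·cosh − (ẋ₀/ω)·sinh
numerator   = 0.3175 − (0.1091)·4.185739 − (0.3156/3.0407)·4.064530 = -0.561029
denominator = 1 − 4.185739 = -3.185739
p = -0.561029 / -3.185739 = 0.1761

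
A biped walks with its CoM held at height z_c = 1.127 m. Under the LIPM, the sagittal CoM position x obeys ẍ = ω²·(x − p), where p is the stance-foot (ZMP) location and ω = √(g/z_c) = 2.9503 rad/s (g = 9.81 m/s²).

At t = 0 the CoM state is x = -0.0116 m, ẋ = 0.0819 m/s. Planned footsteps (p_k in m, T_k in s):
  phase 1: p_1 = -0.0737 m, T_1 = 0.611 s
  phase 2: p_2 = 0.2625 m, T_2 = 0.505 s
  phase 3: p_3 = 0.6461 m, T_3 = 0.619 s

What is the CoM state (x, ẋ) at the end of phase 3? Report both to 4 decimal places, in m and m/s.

x = 2.2954, ẋ = 5.0836

phase 1: p=-0.0737, T=0.611, ωT=1.802633, cosh=3.115232, sinh=2.950367; start (x,ẋ)=(-0.011600, 0.081900) → end (x,ẋ)=(0.201658, 0.795685)
phase 2: p=0.2625, T=0.505, ωT=1.489901, cosh=2.331027, sinh=2.105632; start (x,ẋ)=(0.201658, 0.795685) → end (x,ẋ)=(0.688556, 1.476796)
phase 3: p=0.6461, T=0.619, ωT=1.826236, cosh=3.185742, sinh=3.024723; start (x,ẋ)=(0.688556, 1.476796) → end (x,ẋ)=(2.295403, 5.083563)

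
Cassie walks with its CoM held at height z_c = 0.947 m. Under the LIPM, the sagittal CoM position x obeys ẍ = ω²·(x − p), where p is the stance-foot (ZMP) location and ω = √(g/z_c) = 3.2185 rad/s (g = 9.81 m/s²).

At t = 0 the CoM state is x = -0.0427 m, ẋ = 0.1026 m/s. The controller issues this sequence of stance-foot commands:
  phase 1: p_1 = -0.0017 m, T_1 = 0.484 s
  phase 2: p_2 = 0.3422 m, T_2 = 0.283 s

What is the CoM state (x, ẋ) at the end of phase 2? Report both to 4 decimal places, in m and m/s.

x = -0.2114, ẋ = -1.3168

phase 1: p=-0.0017, T=0.484, ωT=1.557754, cosh=2.479377, sinh=2.268768; start (x,ẋ)=(-0.042700, 0.102600) → end (x,ẋ)=(-0.031030, -0.044999)
phase 2: p=0.3422, T=0.283, ωT=0.910835, cosh=1.444294, sinh=1.042105; start (x,ẋ)=(-0.031030, -0.044999) → end (x,ẋ)=(-0.211424, -1.316812)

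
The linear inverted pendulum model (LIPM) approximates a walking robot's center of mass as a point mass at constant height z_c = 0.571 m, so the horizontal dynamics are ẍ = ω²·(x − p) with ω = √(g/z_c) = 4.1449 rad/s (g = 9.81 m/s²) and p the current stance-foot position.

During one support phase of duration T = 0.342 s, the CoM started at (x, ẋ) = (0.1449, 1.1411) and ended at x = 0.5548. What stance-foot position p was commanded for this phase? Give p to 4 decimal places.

p = 0.2503

ωT = 4.1449·0.342 = 1.417556; cosh(ωT) = 2.184663, sinh(ωT) = 1.942358
x(T) = p + (x₀−p)·cosh(ωT) + (ẋ₀/ω)·sinh(ωT) ⇒ p·(1 − cosh) = x(T) − x₀·cosh − (ẋ₀/ω)·sinh
numerator   = 0.5548 − (0.1449)·2.184663 − (1.1411/4.1449)·1.942358 = -0.296493
denominator = 1 − 2.184663 = -1.184663
p = -0.296493 / -1.184663 = 0.2503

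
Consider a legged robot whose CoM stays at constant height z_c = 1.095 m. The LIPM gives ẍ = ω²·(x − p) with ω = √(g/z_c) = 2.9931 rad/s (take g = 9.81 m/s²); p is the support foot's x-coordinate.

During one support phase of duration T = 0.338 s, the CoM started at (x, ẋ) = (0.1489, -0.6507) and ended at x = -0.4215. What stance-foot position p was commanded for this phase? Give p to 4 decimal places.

p = 0.7073

ωT = 2.9931·0.338 = 1.011668; cosh(ωT) = 1.556898, sinh(ωT) = 1.193286
x(T) = p + (x₀−p)·cosh(ωT) + (ẋ₀/ω)·sinh(ωT) ⇒ p·(1 − cosh) = x(T) − x₀·cosh − (ẋ₀/ω)·sinh
numerator   = -0.4215 − (0.1489)·1.556898 − (-0.6507/2.9931)·1.193286 = -0.393902
denominator = 1 − 1.556898 = -0.556898
p = -0.393902 / -0.556898 = 0.7073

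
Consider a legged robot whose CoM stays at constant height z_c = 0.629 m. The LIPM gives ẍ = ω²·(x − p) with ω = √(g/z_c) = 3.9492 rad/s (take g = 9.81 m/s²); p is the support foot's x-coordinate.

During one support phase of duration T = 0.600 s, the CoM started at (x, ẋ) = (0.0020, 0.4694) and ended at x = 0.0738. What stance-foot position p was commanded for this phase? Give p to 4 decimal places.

ωT = 3.9492·0.600 = 2.369520; cosh(ωT) = 5.392892, sinh(ωT) = 5.299367
x(T) = p + (x₀−p)·cosh(ωT) + (ẋ₀/ω)·sinh(ωT) ⇒ p·(1 − cosh) = x(T) − x₀·cosh − (ẋ₀/ω)·sinh
numerator   = 0.0738 − (0.0020)·5.392892 − (0.4694/3.9492)·5.299367 = -0.566866
denominator = 1 − 5.392892 = -4.392892
p = -0.566866 / -4.392892 = 0.1290

p = 0.1290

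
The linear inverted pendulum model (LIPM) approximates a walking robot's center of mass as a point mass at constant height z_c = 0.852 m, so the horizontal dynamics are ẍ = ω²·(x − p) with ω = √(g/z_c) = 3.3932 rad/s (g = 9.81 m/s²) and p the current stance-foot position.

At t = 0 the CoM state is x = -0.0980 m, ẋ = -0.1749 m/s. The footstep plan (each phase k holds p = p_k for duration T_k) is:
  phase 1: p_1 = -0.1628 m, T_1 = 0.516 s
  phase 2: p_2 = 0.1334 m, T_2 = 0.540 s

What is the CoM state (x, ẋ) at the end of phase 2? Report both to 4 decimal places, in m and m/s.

phase 1: p=-0.1628, T=0.516, ωT=1.750891, cosh=2.966676, sinh=2.793057; start (x,ẋ)=(-0.098000, -0.174900) → end (x,ẋ)=(-0.114525, 0.095264)
phase 2: p=0.1334, T=0.540, ωT=1.832328, cosh=3.204228, sinh=3.044188; start (x,ẋ)=(-0.114525, 0.095264) → end (x,ẋ)=(-0.575544, -2.255708)

x = -0.5755, ẋ = -2.2557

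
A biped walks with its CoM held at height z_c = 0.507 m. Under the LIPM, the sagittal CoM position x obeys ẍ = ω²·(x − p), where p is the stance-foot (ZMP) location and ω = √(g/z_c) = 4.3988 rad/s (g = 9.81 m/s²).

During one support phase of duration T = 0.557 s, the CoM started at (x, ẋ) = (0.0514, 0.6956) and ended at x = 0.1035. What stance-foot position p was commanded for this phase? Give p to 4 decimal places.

p = 0.2286

ωT = 4.3988·0.557 = 2.450132; cosh(ωT) = 5.838077, sinh(ωT) = 5.751795
x(T) = p + (x₀−p)·cosh(ωT) + (ẋ₀/ω)·sinh(ωT) ⇒ p·(1 − cosh) = x(T) − x₀·cosh − (ẋ₀/ω)·sinh
numerator   = 0.1035 − (0.0514)·5.838077 − (0.6956/4.3988)·5.751795 = -1.106132
denominator = 1 − 5.838077 = -4.838077
p = -1.106132 / -4.838077 = 0.2286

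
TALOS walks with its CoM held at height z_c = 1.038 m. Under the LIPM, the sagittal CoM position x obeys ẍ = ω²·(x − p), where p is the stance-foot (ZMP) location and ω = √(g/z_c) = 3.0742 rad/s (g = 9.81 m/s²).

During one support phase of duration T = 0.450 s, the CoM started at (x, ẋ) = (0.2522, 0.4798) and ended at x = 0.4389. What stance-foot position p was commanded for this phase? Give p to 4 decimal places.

ωT = 3.0742·0.450 = 1.383390; cosh(ωT) = 2.119563, sinh(ωT) = 1.868836
x(T) = p + (x₀−p)·cosh(ωT) + (ẋ₀/ω)·sinh(ωT) ⇒ p·(1 − cosh) = x(T) − x₀·cosh − (ẋ₀/ω)·sinh
numerator   = 0.4389 − (0.2522)·2.119563 − (0.4798/3.0742)·1.868836 = -0.387329
denominator = 1 − 2.119563 = -1.119563
p = -0.387329 / -1.119563 = 0.3460

p = 0.3460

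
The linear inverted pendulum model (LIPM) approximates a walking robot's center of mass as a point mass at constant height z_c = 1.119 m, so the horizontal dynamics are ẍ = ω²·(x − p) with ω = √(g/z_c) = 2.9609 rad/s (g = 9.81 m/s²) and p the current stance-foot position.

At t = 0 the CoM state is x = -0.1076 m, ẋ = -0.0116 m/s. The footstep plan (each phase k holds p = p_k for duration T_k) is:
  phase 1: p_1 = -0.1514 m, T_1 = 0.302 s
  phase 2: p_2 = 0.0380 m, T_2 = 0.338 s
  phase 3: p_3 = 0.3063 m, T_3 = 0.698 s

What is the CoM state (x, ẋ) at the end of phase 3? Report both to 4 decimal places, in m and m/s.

phase 1: p=-0.1514, T=0.302, ωT=0.894192, cosh=1.427148, sinh=1.018210; start (x,ẋ)=(-0.107600, -0.011600) → end (x,ẋ)=(-0.092880, 0.115494)
phase 2: p=0.0380, T=0.338, ωT=1.000784, cosh=1.544003, sinh=1.176412; start (x,ẋ)=(-0.092880, 0.115494) → end (x,ẋ)=(-0.118191, -0.277563)
phase 3: p=0.3063, T=0.698, ωT=2.066708, cosh=4.012690, sinh=3.886089; start (x,ẋ)=(-0.118191, -0.277563) → end (x,ẋ)=(-1.761345, -5.998107)

x = -1.7613, ẋ = -5.9981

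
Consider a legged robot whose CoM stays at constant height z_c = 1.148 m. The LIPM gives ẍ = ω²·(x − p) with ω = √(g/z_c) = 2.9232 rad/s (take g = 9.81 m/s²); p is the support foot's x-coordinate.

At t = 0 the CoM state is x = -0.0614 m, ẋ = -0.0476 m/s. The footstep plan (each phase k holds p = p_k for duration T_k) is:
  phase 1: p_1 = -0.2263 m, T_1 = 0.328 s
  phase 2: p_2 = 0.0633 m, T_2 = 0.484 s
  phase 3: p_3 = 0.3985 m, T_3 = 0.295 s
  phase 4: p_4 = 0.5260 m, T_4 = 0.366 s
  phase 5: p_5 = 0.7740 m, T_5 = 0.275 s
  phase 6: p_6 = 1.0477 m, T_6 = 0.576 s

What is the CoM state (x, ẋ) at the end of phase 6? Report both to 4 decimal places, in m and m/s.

x = -0.6128, ẋ = -4.6210

phase 1: p=-0.2263, T=0.328, ωT=0.958810, cosh=1.495969, sinh=1.112620; start (x,ẋ)=(-0.061400, -0.047600) → end (x,ẋ)=(0.002268, 0.465115)
phase 2: p=0.0633, T=0.484, ωT=1.414829, cosh=2.179374, sinh=1.936407; start (x,ẋ)=(0.002268, 0.465115) → end (x,ẋ)=(0.238393, 0.668186)
phase 3: p=0.3985, T=0.295, ωT=0.862344, cosh=1.395439, sinh=0.973268; start (x,ẋ)=(0.238393, 0.668186) → end (x,ẋ)=(0.397550, 0.476899)
phase 4: p=0.5260, T=0.366, ωT=1.069891, cosh=1.629054, sinh=1.286008; start (x,ẋ)=(0.397550, 0.476899) → end (x,ẋ)=(0.526551, 0.294018)
phase 5: p=0.7740, T=0.275, ωT=0.803880, cosh=1.340891, sinh=0.893302; start (x,ẋ)=(0.526551, 0.294018) → end (x,ẋ)=(0.532047, -0.251917)
phase 6: p=1.0477, T=0.576, ωT=1.683763, cosh=2.785730, sinh=2.600056; start (x,ẋ)=(0.532047, -0.251917) → end (x,ẋ)=(-0.612838, -4.620981)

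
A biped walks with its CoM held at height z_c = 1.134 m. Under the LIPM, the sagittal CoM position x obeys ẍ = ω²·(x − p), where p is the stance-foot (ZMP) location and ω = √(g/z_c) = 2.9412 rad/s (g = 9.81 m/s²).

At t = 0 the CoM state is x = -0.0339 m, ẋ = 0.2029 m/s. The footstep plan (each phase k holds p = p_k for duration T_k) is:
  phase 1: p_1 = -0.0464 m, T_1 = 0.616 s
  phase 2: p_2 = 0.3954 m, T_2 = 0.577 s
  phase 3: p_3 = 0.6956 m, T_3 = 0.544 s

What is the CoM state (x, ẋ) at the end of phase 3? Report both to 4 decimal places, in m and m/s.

phase 1: p=-0.0464, T=0.616, ωT=1.811779, cosh=3.142346, sinh=2.978983; start (x,ẋ)=(-0.033900, 0.202900) → end (x,ẋ)=(0.198386, 0.747104)
phase 2: p=0.3954, T=0.577, ωT=1.697072, cosh=2.820582, sinh=2.637363; start (x,ẋ)=(0.198386, 0.747104) → end (x,ẋ)=(0.509631, 0.579027)
phase 3: p=0.6956, T=0.544, ωT=1.600013, cosh=2.577495, sinh=2.375601; start (x,ẋ)=(0.509631, 0.579027) → end (x,ẋ)=(0.683945, 0.193052)

x = 0.6839, ẋ = 0.1931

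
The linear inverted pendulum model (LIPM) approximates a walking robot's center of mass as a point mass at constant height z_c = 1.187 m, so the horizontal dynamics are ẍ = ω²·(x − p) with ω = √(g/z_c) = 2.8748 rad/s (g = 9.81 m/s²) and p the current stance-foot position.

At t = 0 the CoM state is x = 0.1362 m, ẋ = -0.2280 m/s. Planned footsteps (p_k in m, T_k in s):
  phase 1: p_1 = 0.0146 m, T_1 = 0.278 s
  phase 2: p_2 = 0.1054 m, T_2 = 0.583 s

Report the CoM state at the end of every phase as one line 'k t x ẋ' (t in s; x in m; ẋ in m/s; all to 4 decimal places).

1 0.2780 0.1068 0.0053
2 0.8610 0.1140 0.0250

phase 1: p=0.0146, T=0.278, ωT=0.799194, cosh=1.336720, sinh=0.887029; start (x,ẋ)=(0.136200, -0.228000) → end (x,ẋ)=(0.106795, 0.005312)
phase 2: p=0.1054, T=0.583, ωT=1.676008, cosh=2.765650, sinh=2.578531; start (x,ẋ)=(0.106795, 0.005312) → end (x,ẋ)=(0.114022, 0.025031)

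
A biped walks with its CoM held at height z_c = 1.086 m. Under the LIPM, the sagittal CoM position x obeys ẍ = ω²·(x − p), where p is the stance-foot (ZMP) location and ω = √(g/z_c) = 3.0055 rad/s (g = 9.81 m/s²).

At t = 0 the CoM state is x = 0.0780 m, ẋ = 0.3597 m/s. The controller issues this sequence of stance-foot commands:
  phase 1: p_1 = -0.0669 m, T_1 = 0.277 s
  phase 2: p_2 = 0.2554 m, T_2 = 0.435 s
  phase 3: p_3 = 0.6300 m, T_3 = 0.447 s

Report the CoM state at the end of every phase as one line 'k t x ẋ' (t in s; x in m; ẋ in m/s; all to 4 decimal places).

1 0.2770 0.2427 0.8976
2 0.7120 0.7419 1.7153
3 1.1590 1.8781 4.1110

phase 1: p=-0.0669, T=0.277, ωT=0.832524, cosh=1.367032, sinh=0.932081; start (x,ẋ)=(0.078000, 0.359700) → end (x,ẋ)=(0.242735, 0.897640)
phase 2: p=0.2554, T=0.435, ωT=1.307392, cosh=1.983523, sinh=1.712999; start (x,ẋ)=(0.242735, 0.897640) → end (x,ẋ)=(0.741893, 1.715285)
phase 3: p=0.6300, T=0.447, ωT=1.343459, cosh=2.046608, sinh=1.785666; start (x,ẋ)=(0.741893, 1.715285) → end (x,ẋ)=(1.878108, 4.111024)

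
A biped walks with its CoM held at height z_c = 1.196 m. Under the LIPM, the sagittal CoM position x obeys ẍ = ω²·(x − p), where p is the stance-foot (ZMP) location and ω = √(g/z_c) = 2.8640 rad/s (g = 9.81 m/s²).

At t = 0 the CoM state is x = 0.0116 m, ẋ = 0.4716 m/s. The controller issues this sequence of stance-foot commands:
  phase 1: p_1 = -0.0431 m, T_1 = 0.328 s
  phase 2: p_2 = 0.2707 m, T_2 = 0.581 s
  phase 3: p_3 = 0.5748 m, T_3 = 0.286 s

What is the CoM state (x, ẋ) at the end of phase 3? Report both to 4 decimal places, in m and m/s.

phase 1: p=-0.0431, T=0.328, ωT=0.939392, cosh=1.474645, sinh=1.083780; start (x,ẋ)=(0.011600, 0.471600) → end (x,ẋ)=(0.216024, 0.865229)
phase 2: p=0.2707, T=0.581, ωT=1.663984, cosh=2.734844, sinh=2.545461; start (x,ẋ)=(0.216024, 0.865229) → end (x,ẋ)=(0.890165, 1.967663)
phase 3: p=0.5748, T=0.286, ωT=0.819104, cosh=1.354646, sinh=0.913820; start (x,ẋ)=(0.890165, 1.967663) → end (x,ẋ)=(1.629833, 3.490855)

x = 1.6298, ẋ = 3.4909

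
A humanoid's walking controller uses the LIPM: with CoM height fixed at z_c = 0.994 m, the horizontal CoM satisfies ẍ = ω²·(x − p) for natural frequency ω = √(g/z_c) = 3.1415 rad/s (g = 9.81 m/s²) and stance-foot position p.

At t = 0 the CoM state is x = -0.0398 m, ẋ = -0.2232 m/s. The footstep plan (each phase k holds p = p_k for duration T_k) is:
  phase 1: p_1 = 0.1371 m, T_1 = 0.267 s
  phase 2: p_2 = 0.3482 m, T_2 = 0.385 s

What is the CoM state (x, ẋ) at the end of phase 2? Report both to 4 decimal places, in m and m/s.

phase 1: p=0.1371, T=0.267, ωT=0.838781, cosh=1.372891, sinh=0.940653; start (x,ẋ)=(-0.039800, -0.223200) → end (x,ẋ)=(-0.172597, -0.829180)
phase 2: p=0.3482, T=0.385, ωT=1.209478, cosh=1.825043, sinh=1.526690; start (x,ẋ)=(-0.172597, -0.829180) → end (x,ẋ)=(-1.005237, -4.011080)

x = -1.0052, ẋ = -4.0111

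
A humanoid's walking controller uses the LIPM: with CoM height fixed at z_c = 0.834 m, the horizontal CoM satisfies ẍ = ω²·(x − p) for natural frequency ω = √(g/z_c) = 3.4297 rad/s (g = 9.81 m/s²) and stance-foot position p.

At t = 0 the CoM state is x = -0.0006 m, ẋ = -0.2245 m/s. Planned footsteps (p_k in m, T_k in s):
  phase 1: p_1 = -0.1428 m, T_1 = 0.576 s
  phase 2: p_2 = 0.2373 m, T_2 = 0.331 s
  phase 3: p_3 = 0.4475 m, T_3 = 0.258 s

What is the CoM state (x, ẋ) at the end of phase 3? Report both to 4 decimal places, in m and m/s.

phase 1: p=-0.1428, T=0.576, ωT=1.975507, cosh=3.674483, sinh=3.535792; start (x,ẋ)=(-0.000600, -0.224500) → end (x,ẋ)=(0.148267, 0.899496)
phase 2: p=0.2373, T=0.331, ωT=1.135231, cosh=1.716620, sinh=1.395272; start (x,ẋ)=(0.148267, 0.899496) → end (x,ẋ)=(0.450398, 1.118038)
phase 3: p=0.4475, T=0.258, ωT=0.884863, cosh=1.417711, sinh=1.004940; start (x,ẋ)=(0.450398, 1.118038) → end (x,ẋ)=(0.779205, 1.595041)

x = 0.7792, ẋ = 1.5950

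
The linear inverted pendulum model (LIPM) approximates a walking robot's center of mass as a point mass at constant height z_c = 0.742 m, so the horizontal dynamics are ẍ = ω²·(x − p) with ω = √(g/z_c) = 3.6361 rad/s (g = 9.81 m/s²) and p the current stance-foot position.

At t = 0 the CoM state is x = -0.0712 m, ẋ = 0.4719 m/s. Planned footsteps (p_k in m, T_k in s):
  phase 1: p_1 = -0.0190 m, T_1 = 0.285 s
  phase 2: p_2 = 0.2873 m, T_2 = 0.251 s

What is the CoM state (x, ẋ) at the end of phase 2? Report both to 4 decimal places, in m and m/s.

phase 1: p=-0.0190, T=0.285, ωT=1.036288, cosh=1.586752, sinh=1.231983; start (x,ẋ)=(-0.071200, 0.471900) → end (x,ẋ)=(0.058061, 0.514953)
phase 2: p=0.2873, T=0.251, ωT=0.912661, cosh=1.446198, sinh=1.044744; start (x,ẋ)=(0.058061, 0.514953) → end (x,ẋ)=(0.103733, -0.126109)

x = 0.1037, ẋ = -0.1261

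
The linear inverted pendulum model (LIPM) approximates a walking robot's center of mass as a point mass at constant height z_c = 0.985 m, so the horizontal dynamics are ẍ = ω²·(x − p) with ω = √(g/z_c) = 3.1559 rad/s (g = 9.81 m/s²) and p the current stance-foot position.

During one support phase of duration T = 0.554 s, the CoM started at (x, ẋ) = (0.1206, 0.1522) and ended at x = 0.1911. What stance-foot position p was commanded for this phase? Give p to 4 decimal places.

ωT = 3.1559·0.554 = 1.748369; cosh(ωT) = 2.959640, sinh(ωT) = 2.785582
x(T) = p + (x₀−p)·cosh(ωT) + (ẋ₀/ω)·sinh(ωT) ⇒ p·(1 − cosh) = x(T) − x₀·cosh − (ẋ₀/ω)·sinh
numerator   = 0.1911 − (0.1206)·2.959640 − (0.1522/3.1559)·2.785582 = -0.300173
denominator = 1 − 2.959640 = -1.959640
p = -0.300173 / -1.959640 = 0.1532

p = 0.1532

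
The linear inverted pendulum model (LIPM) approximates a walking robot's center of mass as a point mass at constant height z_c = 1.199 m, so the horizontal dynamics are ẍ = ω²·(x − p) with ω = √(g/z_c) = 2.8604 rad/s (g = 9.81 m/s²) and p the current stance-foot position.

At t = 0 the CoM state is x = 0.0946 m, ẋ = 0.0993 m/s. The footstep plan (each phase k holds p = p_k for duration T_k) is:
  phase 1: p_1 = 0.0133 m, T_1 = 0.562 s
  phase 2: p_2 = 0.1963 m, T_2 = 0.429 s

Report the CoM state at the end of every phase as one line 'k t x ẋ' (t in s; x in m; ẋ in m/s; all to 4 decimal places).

1 0.5620 0.3075 0.8147
2 0.9910 0.8463 2.0048

phase 1: p=0.0133, T=0.562, ωT=1.607545, cosh=2.595461, sinh=2.395082; start (x,ẋ)=(0.094600, 0.099300) → end (x,ẋ)=(0.307457, 0.814707)
phase 2: p=0.1963, T=0.429, ωT=1.227112, cosh=1.852250, sinh=1.559112; start (x,ẋ)=(0.307457, 0.814707) → end (x,ẋ)=(0.846262, 2.004767)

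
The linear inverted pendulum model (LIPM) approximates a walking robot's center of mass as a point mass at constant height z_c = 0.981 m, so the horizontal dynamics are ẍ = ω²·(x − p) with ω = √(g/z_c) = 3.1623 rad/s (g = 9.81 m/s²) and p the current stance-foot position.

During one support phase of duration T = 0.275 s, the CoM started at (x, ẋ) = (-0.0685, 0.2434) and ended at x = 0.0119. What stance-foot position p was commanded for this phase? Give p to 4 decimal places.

ωT = 3.1623·0.275 = 0.869633; cosh(ωT) = 1.402570, sinh(ωT) = 0.983464
x(T) = p + (x₀−p)·cosh(ωT) + (ẋ₀/ω)·sinh(ωT) ⇒ p·(1 − cosh) = x(T) − x₀·cosh − (ẋ₀/ω)·sinh
numerator   = 0.0119 − (-0.0685)·1.402570 − (0.2434/3.1623)·0.983464 = 0.032279
denominator = 1 − 1.402570 = -0.402570
p = 0.032279 / -0.402570 = -0.0802

p = -0.0802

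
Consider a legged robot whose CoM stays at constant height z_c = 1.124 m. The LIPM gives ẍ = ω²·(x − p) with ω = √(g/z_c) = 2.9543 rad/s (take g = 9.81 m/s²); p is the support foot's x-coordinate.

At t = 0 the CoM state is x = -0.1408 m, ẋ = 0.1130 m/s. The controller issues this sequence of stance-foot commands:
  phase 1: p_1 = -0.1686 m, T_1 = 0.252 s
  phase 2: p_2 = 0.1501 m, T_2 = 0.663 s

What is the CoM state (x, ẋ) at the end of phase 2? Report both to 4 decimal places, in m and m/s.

x = -0.5096, ẋ = -1.8140

phase 1: p=-0.1686, T=0.252, ωT=0.744484, cosh=1.290167, sinh=0.815187; start (x,ẋ)=(-0.140800, 0.113000) → end (x,ẋ)=(-0.101553, 0.212740)
phase 2: p=0.1501, T=0.663, ωT=1.958701, cosh=3.615576, sinh=3.474534; start (x,ẋ)=(-0.101553, 0.212740) → end (x,ẋ)=(-0.509569, -1.813995)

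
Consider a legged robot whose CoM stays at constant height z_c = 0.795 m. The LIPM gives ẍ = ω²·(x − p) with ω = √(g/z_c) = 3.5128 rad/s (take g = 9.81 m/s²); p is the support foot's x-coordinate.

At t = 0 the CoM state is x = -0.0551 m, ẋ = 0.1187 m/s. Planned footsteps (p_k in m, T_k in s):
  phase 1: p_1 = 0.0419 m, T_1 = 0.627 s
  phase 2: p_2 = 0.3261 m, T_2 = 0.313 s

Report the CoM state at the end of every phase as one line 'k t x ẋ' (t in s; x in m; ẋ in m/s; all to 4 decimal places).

phase 1: p=0.0419, T=0.627, ωT=2.202526, cosh=4.579180, sinh=4.468656; start (x,ẋ)=(-0.055100, 0.118700) → end (x,ẋ)=(-0.251281, -0.979108)
phase 2: p=0.3261, T=0.313, ωT=1.099506, cosh=1.667859, sinh=1.334824; start (x,ẋ)=(-0.251281, -0.979108) → end (x,ẋ)=(-1.008941, -4.340339)

1 0.6270 -0.2513 -0.9791
2 0.9400 -1.0089 -4.3403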